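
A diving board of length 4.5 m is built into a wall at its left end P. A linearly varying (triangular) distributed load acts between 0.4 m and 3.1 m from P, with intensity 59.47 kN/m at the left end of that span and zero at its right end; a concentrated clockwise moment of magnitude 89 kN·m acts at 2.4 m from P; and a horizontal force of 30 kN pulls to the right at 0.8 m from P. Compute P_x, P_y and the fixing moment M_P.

P_x = -30.00 kN, P_y = 80.28 kN, M_P = 193.4 kN·m

Resultant of the triangular load: ½ × 59.47 × 2.7 = 80.2845 kN, acting at 1.3 m from P (one-third of the span from the peak).
ΣF_x = 0: P_x + 30 = 0 → P_x = -30.00 kN.
ΣF_y = 0: P_y − ½·59.47·2.7 = 0 → P_y = 80.28 kN.
ΣM about P: M_P − (½·59.47·2.7)·1.3 − 89 = 0 → M_P = 193.4 kN·m.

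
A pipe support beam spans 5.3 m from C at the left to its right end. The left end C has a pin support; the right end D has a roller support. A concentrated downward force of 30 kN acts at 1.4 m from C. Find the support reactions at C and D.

ΣM about C: D_y·5.3 − 30·1.4 = 0 → D_y = 42/5.3 = 7.92453 ≈ 7.925 kN.
ΣF_y = 0: C_y + 7.92453 − 30 = 0 → C_y = 22.08 kN.
ΣF_x = 0: no horizontal applied forces, so C_x = 0.

C_x = 0, C_y = 22.08 kN, D_y = 7.925 kN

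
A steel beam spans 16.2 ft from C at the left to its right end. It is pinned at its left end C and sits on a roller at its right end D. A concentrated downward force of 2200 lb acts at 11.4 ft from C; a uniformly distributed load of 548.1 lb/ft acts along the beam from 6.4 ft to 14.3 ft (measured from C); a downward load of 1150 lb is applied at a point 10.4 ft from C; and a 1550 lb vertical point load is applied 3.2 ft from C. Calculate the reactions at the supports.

Resultant of the distributed load: 548.1 × 7.9 = 4329.99 lb at 10.35 ft from C.
Taking moments about C: D_y·16.2 − 2200·11.4 − (548.1·7.9)·10.35 − 1150·10.4 − 1550·3.2 = 0 → D_y = 86815.3965/16.2 = 5358.98 ≈ 5359 lb.
ΣF_y = 0: C_y + 5358.98 − 2200 − 548.1·7.9 − 1150 − 1550 = 0 → C_y = 3871 lb.
ΣF_x = 0: no horizontal applied forces, so C_x = 0.

C_x = 0, C_y = 3871 lb, D_y = 5359 lb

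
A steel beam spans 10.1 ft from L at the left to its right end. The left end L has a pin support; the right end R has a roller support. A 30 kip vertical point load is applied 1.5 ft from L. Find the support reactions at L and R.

L_x = 0, L_y = 25.54 kip, R_y = 4.455 kip

ΣM about L: R_y·10.1 − 30·1.5 = 0 → R_y = 45/10.1 = 4.45545 ≈ 4.455 kip.
ΣF_y = 0: L_y + 4.45545 − 30 = 0 → L_y = 25.54 kip.
ΣF_x = 0: no horizontal applied forces, so L_x = 0.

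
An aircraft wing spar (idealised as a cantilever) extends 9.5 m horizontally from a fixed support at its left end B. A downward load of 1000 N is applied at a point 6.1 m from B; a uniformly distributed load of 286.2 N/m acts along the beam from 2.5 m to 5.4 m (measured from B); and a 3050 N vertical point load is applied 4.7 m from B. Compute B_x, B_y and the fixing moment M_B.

B_x = 0, B_y = 4880 N, M_B = 23710 N·m

Resultant of the distributed load: 286.2 × 2.9 = 829.98 N at 3.95 m from B.
ΣF_x = 0: B_x = 0.
ΣF_y = 0: B_y − 1000 − 286.2·2.9 − 3050 = 0 → B_y = 4880 N.
ΣM about B: M_B − 1000·6.1 − (286.2·2.9)·3.95 − 3050·4.7 = 0 → M_B = 23710 N·m.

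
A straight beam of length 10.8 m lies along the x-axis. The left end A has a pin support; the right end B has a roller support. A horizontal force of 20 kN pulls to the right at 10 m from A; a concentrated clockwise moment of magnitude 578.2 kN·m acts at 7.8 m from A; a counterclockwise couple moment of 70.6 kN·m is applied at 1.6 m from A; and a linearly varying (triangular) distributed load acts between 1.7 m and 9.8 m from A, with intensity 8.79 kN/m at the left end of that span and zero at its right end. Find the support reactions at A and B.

A_x = -20.00 kN, A_y = -25.90 kN, B_y = 61.50 kN

Resultant of the triangular load: ½ × 8.79 × 8.1 = 35.5995 kN, acting at 4.4 m from A (one-third of the span from the peak).
Taking moments about A: B_y·10.8 − 578.2 + 70.6 − (½·8.79·8.1)·4.4 = 0 → B_y = 664.2378/10.8 = 61.5035 ≈ 61.50 kN.
ΣF_y = 0: A_y + 61.5035 − ½·8.79·8.1 = 0 → A_y = -25.90 kN.
ΣF_x = 0: A_x + 20 = 0 → A_x = -20.00 kN.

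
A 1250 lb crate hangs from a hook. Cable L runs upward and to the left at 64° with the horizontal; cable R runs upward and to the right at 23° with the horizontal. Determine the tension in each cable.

ΣF_x = 0: −T_L·cos64° + T_R·cos23° = 0 → T_R = 0.476229·T_L.
ΣF_y = 0: T_L·sin64° + T_R·sin23° = 1250.
Substitute: T_L·(0.898794 + 0.476229·0.390731) = 1250 → T_L = 1152.21 ≈ 1152 lb.
Then T_R = 0.476229 × 1152.21 = 548.7 lb.

T_L = 1152 lb, T_R = 548.7 lb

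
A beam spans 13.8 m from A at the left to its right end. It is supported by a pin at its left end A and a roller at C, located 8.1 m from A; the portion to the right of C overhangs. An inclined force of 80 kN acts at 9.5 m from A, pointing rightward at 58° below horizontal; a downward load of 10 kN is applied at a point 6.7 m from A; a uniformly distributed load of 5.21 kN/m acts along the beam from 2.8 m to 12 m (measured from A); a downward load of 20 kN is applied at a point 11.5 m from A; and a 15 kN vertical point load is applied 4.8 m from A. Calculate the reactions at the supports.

Resultant of the distributed load: 5.21 × 9.2 = 47.932 kN at 7.4 m from A.
Taking moments about A: C_y·8.1 − 80·sin58°·9.5 − 10·6.7 − (5.21·9.2)·7.4 − 20·11.5 − 15·4.8 = 0 → C_y = 1368.21/8.1 = 168.915 ≈ 168.9 kN.
ΣF_y = 0: A_y + 168.915 − 80·sin58° − 10 − 5.21·9.2 − 20 − 15 = 0 → A_y = -8.139 kN.
ΣF_x = 0: A_x + 80·cos58° = 0 → A_x = -42.39 kN.

A_x = -42.39 kN, A_y = -8.139 kN, C_y = 168.9 kN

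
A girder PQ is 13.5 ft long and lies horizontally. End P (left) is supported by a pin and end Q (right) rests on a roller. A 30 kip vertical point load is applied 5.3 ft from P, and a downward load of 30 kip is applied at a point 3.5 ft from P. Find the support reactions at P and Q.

Taking moments about P: Q_y·13.5 − 30·5.3 − 30·3.5 = 0 → Q_y = 264/13.5 = 19.5556 ≈ 19.56 kip.
ΣF_y = 0: P_y + 19.5556 − 30 − 30 = 0 → P_y = 40.44 kip.
ΣF_x = 0: no horizontal applied forces, so P_x = 0.

P_x = 0, P_y = 40.44 kip, Q_y = 19.56 kip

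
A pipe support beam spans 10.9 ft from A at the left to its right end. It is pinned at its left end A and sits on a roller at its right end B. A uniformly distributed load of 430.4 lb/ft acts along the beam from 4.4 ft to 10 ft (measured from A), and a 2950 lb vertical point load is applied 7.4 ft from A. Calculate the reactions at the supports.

Resultant of the distributed load: 430.4 × 5.6 = 2410.24 lb at 7.2 ft from A.
ΣM about A: B_y·10.9 − (430.4·5.6)·7.2 − 2950·7.4 = 0 → B_y = 39183.728/10.9 = 3594.84 ≈ 3595 lb.
ΣF_y = 0: A_y + 3594.84 − 430.4·5.6 − 2950 = 0 → A_y = 1765 lb.
ΣF_x = 0: no horizontal applied forces, so A_x = 0.

A_x = 0, A_y = 1765 lb, B_y = 3595 lb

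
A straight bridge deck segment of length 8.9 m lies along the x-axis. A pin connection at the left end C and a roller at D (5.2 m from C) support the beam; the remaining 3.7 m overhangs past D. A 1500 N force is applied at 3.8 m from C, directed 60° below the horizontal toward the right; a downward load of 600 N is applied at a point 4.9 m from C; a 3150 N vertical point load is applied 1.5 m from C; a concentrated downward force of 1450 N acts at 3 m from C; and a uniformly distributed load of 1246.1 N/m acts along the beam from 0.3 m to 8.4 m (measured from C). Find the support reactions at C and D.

Resultant of the distributed load: 1246.1 × 8.1 = 10093.41 N at 4.35 m from C.
ΣM about C: D_y·5.2 − 1500·sin60°·3.8 − 600·4.9 − 3150·1.5 − 1450·3 − (1246.1·8.1)·4.35 = 0 → D_y = 60857.7/5.2 = 11703.4 ≈ 11700 N.
ΣF_y = 0: C_y + 11703.4 − 1500·sin60° − 600 − 3150 − 1450 − 1246.1·8.1 = 0 → C_y = 4889 N.
ΣF_x = 0: C_x + 1500·cos60° = 0 → C_x = -750.0 N.

C_x = -750.0 N, C_y = 4889 N, D_y = 11700 N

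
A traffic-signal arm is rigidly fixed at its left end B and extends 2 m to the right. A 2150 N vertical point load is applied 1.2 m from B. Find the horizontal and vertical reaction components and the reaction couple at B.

B_x = 0, B_y = 2150 N, M_B = 2580 N·m

ΣF_x = 0: B_x = 0.
ΣF_y = 0: B_y − 2150 = 0 → B_y = 2150 N.
ΣM about B: M_B − 2150·1.2 = 0 → M_B = 2580 N·m.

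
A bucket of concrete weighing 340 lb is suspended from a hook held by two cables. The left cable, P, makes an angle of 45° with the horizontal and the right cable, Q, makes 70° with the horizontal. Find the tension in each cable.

ΣF_x = 0: −T_P·cos45° + T_Q·cos70° = 0 → T_Q = 2.06744·T_P.
ΣF_y = 0: T_P·sin45° + T_Q·sin70° = 340.
Substitute: T_P·(0.707107 + 2.06744·0.939693) = 340 → T_P = 128.308 ≈ 128.3 lb.
Then T_Q = 2.06744 × 128.308 = 265.3 lb.

T_P = 128.3 lb, T_Q = 265.3 lb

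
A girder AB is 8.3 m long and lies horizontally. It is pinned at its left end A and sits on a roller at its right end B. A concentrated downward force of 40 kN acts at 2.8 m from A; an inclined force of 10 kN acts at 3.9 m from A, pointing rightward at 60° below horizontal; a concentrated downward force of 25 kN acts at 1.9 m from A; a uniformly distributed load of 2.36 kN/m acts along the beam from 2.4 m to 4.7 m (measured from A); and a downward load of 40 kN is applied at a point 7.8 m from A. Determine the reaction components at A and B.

Resultant of the distributed load: 2.36 × 2.3 = 5.428 kN at 3.55 m from A.
Moments about A: B_y·8.3 − 40·2.8 − 10·sin60°·3.9 − 25·1.9 − (2.36·2.3)·3.55 − 40·7.8 = 0 → B_y = 524.544/8.3 = 63.1981 ≈ 63.20 kN.
ΣF_y = 0: A_y + 63.1981 − 40 − 10·sin60° − 25 − 2.36·2.3 − 40 = 0 → A_y = 55.89 kN.
ΣF_x = 0: A_x + 10·cos60° = 0 → A_x = -5.000 kN.

A_x = -5.000 kN, A_y = 55.89 kN, B_y = 63.20 kN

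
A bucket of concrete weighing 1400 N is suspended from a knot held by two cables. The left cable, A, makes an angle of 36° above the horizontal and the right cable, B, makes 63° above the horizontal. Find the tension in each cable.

ΣF_x = 0: −T_A·cos36° + T_B·cos63° = 0 → T_B = 1.78201·T_A.
ΣF_y = 0: T_A·sin36° + T_B·sin63° = 1400.
Substitute: T_A·(0.587785 + 1.78201·0.891007) = 1400 → T_A = 643.51 ≈ 643.5 N.
Then T_B = 1.78201 × 643.51 = 1147 N.

T_A = 643.5 N, T_B = 1147 N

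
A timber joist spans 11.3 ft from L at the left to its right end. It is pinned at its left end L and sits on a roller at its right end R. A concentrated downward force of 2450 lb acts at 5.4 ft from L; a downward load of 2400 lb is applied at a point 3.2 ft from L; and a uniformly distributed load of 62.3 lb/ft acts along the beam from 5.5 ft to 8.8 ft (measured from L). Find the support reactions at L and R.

Resultant of the distributed load: 62.3 × 3.3 = 205.59 lb at 7.15 ft from L.
Taking moments about L: R_y·11.3 − 2450·5.4 − 2400·3.2 − (62.3·3.3)·7.15 = 0 → R_y = 22379.9685/11.3 = 1980.53 ≈ 1981 lb.
ΣF_y = 0: L_y + 1980.53 − 2450 − 2400 − 62.3·3.3 = 0 → L_y = 3075 lb.
ΣF_x = 0: no horizontal applied forces, so L_x = 0.

L_x = 0, L_y = 3075 lb, R_y = 1981 lb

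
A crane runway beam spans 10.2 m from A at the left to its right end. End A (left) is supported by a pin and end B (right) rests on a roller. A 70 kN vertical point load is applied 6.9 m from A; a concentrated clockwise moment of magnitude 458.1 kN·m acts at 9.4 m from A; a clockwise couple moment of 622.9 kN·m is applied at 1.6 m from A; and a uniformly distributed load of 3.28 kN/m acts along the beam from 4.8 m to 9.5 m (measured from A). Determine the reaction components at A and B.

Resultant of the distributed load: 3.28 × 4.7 = 15.416 kN at 7.15 m from A.
Moments about A: B_y·10.2 − 70·6.9 − 458.1 − 622.9 − (3.28·4.7)·7.15 = 0 → B_y = 1674.2244/10.2 = 164.14 ≈ 164.1 kN.
ΣF_y = 0: A_y + 164.14 − 70 − 3.28·4.7 = 0 → A_y = -78.72 kN.
ΣF_x = 0: no horizontal applied forces, so A_x = 0.

A_x = 0, A_y = -78.72 kN, B_y = 164.1 kN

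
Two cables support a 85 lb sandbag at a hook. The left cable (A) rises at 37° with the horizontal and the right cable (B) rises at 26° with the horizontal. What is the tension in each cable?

T_A = 85.74 lb, T_B = 76.19 lb

ΣF_x = 0: −T_A·cos37° + T_B·cos26° = 0 → T_B = 0.888563·T_A.
ΣF_y = 0: T_A·sin37° + T_B·sin26° = 85.
Substitute: T_A·(0.601815 + 0.888563·0.438371) = 85 → T_A = 85.7429 ≈ 85.74 lb.
Then T_B = 0.888563 × 85.7429 = 76.19 lb.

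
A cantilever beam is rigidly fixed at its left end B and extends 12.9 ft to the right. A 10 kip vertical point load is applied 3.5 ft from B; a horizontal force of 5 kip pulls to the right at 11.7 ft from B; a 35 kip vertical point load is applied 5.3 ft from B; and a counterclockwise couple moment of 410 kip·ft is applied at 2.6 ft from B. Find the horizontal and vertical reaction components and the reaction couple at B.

B_x = -5.000 kip, B_y = 45.00 kip, M_B = -189.5 kip·ft

ΣF_x = 0: B_x + 5 = 0 → B_x = -5.000 kip.
ΣF_y = 0: B_y − 10 − 35 = 0 → B_y = 45.00 kip.
ΣM about B: M_B − 10·3.5 − 35·5.3 + 410 = 0 → M_B = -189.5 kip·ft.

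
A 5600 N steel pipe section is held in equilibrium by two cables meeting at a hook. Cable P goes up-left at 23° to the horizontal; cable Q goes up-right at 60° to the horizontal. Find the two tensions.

ΣF_x = 0: −T_P·cos23° + T_Q·cos60° = 0 → T_Q = 1.84101·T_P.
ΣF_y = 0: T_P·sin23° + T_Q·sin60° = 5600.
Substitute: T_P·(0.390731 + 1.84101·0.866025) = 5600 → T_P = 2821.03 ≈ 2821 N.
Then T_Q = 1.84101 × 2821.03 = 5194 N.

T_P = 2821 N, T_Q = 5194 N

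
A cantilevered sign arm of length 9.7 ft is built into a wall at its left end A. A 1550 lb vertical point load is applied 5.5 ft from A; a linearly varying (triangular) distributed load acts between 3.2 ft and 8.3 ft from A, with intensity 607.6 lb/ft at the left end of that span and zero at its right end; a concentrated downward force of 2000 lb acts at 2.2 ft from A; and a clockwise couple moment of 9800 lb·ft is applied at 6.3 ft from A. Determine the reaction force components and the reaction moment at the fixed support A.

Resultant of the triangular load: ½ × 607.6 × 5.1 = 1549.38 lb, acting at 4.9 ft from A (one-third of the span from the peak).
ΣF_x = 0: A_x = 0.
ΣF_y = 0: A_y − 1550 − ½·607.6·5.1 − 2000 = 0 → A_y = 5099 lb.
ΣM about A: M_A − 1550·5.5 − (½·607.6·5.1)·4.9 − 2000·2.2 − 9800 = 0 → M_A = 30320 lb·ft.

A_x = 0, A_y = 5099 lb, M_A = 30320 lb·ft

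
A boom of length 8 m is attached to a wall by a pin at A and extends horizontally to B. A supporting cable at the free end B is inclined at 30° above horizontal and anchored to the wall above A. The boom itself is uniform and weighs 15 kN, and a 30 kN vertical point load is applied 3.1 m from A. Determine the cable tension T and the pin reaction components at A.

T = 38.25 kN, A_x = 33.13 kN, A_y = 25.88 kN

ΣM about A: T·sin30°·8 − 15·4 − 30·3.1 = 0 → T = 153/(8·0.5) = 38.25 kN.
ΣF_x = 0: A_x − T·cos30° = 0 → A_x = 38.25 × 0.866025 = 33.13 kN.
ΣF_y = 0: A_y + T·sin30° − 15 − 30 = 0 → A_y = 45 − 38.25 × 0.5 = 25.88 kN.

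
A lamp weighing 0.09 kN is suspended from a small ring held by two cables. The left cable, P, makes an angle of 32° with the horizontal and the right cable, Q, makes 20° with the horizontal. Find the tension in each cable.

T_P = 0.1073 kN, T_Q = 0.09686 kN

ΣF_x = 0: −T_P·cos32° + T_Q·cos20° = 0 → T_Q = 0.902474·T_P.
ΣF_y = 0: T_P·sin32° + T_Q·sin20° = 0.09.
Substitute: T_P·(0.529919 + 0.902474·0.34202) = 0.09 → T_P = 0.107324 ≈ 0.1073 kN.
Then T_Q = 0.902474 × 0.107324 = 0.09686 kN.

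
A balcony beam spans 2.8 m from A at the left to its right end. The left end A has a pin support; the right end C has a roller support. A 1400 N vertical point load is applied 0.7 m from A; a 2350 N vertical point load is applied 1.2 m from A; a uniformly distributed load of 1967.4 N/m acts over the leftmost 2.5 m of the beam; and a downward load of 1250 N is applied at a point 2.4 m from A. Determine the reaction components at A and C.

A_x = 0, A_y = 5294 N, C_y = 4624 N

Resultant of the distributed load: 1967.4 × 2.5 = 4918.5 N at 1.25 m from A.
Taking moments about A: C_y·2.8 − 1400·0.7 − 2350·1.2 − (1967.4·2.5)·1.25 − 1250·2.4 = 0 → C_y = 12948.125/2.8 = 4624.33 ≈ 4624 N.
ΣF_y = 0: A_y + 4624.33 − 1400 − 2350 − 1967.4·2.5 − 1250 = 0 → A_y = 5294 N.
ΣF_x = 0: no horizontal applied forces, so A_x = 0.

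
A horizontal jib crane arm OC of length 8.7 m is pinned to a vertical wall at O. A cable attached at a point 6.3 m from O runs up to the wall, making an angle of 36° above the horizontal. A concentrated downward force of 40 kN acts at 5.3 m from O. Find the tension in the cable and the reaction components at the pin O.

T = 57.25 kN, O_x = 46.32 kN, O_y = 6.349 kN

ΣM about O: T·sin36°·6.3 − 40·5.3 = 0 → T = 212/(6.3·0.587785) = 57.2502 ≈ 57.25 kN.
ΣF_x = 0: O_x − T·cos36° = 0 → O_x = 57.2502 × 0.809017 = 46.32 kN.
ΣF_y = 0: O_y + T·sin36° − 40 = 0 → O_y = 40 − 57.2502 × 0.587785 = 6.349 kN.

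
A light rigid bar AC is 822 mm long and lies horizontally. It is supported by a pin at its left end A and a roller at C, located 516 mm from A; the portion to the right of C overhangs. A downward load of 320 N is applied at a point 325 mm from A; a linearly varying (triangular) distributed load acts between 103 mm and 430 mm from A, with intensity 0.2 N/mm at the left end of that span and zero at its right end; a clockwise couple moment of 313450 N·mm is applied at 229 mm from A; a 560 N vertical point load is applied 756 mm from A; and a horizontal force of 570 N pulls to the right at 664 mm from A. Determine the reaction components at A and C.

A_x = -570.0 N, A_y = -730.2 N, C_y = 1643 N

Resultant of the triangular load: ½ × 0.2 × 327 = 32.7 N, acting at 212 mm from A (one-third of the span from the peak).
ΣM about A: C_y·516 − 320·325 − (½·0.2·327)·212 − 313450 − 560·756 = 0 → C_y = 847742.4/516 = 1642.91 ≈ 1643 N.
ΣF_y = 0: A_y + 1642.91 − 320 − ½·0.2·327 − 560 = 0 → A_y = -730.2 N.
ΣF_x = 0: A_x + 570 = 0 → A_x = -570.0 N.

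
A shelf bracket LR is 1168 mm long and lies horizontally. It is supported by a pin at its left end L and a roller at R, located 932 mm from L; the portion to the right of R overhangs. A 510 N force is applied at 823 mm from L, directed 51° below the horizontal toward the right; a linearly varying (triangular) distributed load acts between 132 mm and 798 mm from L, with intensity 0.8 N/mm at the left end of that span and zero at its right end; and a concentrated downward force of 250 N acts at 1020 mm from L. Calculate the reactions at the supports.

Resultant of the triangular load: ½ × 0.8 × 666 = 266.4 N, acting at 354 mm from L (one-third of the span from the peak).
Taking moments about L: R_y·932 − 510·sin51°·823 − (½·0.8·666)·354 − 250·1020 = 0 → R_y = 675497/932 = 724.782 ≈ 724.8 N.
ΣF_y = 0: L_y + 724.782 − 510·sin51° − ½·0.8·666 − 250 = 0 → L_y = 188.0 N.
ΣF_x = 0: L_x + 510·cos51° = 0 → L_x = -321.0 N.

L_x = -321.0 N, L_y = 188.0 N, R_y = 724.8 N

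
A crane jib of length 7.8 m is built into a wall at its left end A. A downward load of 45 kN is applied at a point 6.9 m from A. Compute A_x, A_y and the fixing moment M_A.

ΣF_x = 0: A_x = 0.
ΣF_y = 0: A_y − 45 = 0 → A_y = 45.00 kN.
ΣM about A: M_A − 45·6.9 = 0 → M_A = 310.5 kN·m.

A_x = 0, A_y = 45.00 kN, M_A = 310.5 kN·m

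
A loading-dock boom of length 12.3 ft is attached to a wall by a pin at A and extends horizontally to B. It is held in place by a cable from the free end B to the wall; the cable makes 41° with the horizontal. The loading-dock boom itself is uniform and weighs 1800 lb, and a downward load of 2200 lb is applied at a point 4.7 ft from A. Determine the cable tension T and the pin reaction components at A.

ΣM about A: T·sin41°·12.3 − 1800·6.15 − 2200·4.7 = 0 → T = 21410/(12.3·0.656059) = 2653.19 ≈ 2653 lb.
ΣF_x = 0: A_x − T·cos41° = 0 → A_x = 2653.19 × 0.75471 = 2002 lb.
ΣF_y = 0: A_y + T·sin41° − 1800 − 2200 = 0 → A_y = 4000 − 2653.19 × 0.656059 = 2259 lb.

T = 2653 lb, A_x = 2002 lb, A_y = 2259 lb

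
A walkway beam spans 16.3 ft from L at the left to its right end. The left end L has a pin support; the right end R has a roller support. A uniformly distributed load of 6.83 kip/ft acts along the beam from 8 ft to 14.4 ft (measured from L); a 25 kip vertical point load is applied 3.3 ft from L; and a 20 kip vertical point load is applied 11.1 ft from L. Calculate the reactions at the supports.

L_x = 0, L_y = 40.00 kip, R_y = 48.72 kip

Resultant of the distributed load: 6.83 × 6.4 = 43.712 kip at 11.2 ft from L.
ΣM about L: R_y·16.3 − (6.83·6.4)·11.2 − 25·3.3 − 20·11.1 = 0 → R_y = 794.0744/16.3 = 48.7162 ≈ 48.72 kip.
ΣF_y = 0: L_y + 48.7162 − 6.83·6.4 − 25 − 20 = 0 → L_y = 40.00 kip.
ΣF_x = 0: no horizontal applied forces, so L_x = 0.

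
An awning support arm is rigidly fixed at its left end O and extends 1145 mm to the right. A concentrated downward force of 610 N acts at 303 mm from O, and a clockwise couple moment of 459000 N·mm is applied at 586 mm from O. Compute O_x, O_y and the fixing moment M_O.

O_x = 0, O_y = 610.0 N, M_O = 643800 N·mm

ΣF_x = 0: O_x = 0.
ΣF_y = 0: O_y − 610 = 0 → O_y = 610.0 N.
ΣM about O: M_O − 610·303 − 459000 = 0 → M_O = 643800 N·mm.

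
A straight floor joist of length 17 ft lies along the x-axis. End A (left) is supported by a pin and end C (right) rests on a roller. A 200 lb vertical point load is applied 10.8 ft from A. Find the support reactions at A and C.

A_x = 0, A_y = 72.94 lb, C_y = 127.1 lb

Moments about A: C_y·17 − 200·10.8 = 0 → C_y = 2160/17 = 127.059 ≈ 127.1 lb.
ΣF_y = 0: A_y + 127.059 − 200 = 0 → A_y = 72.94 lb.
ΣF_x = 0: no horizontal applied forces, so A_x = 0.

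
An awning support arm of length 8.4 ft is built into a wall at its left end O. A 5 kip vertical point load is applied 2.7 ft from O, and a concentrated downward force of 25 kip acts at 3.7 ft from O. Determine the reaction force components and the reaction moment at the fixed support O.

O_x = 0, O_y = 30.00 kip, M_O = 106.0 kip·ft

ΣF_x = 0: O_x = 0.
ΣF_y = 0: O_y − 5 − 25 = 0 → O_y = 30.00 kip.
ΣM about O: M_O − 5·2.7 − 25·3.7 = 0 → M_O = 106.0 kip·ft.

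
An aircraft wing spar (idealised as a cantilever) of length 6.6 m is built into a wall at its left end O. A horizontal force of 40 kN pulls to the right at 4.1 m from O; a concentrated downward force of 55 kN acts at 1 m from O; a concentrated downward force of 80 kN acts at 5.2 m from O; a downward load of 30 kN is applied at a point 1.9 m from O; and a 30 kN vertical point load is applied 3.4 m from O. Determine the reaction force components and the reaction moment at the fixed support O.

ΣF_x = 0: O_x + 40 = 0 → O_x = -40.00 kN.
ΣF_y = 0: O_y − 55 − 80 − 30 − 30 = 0 → O_y = 195.0 kN.
ΣM about O: M_O − 55·1 − 80·5.2 − 30·1.9 − 30·3.4 = 0 → M_O = 630.0 kN·m.

O_x = -40.00 kN, O_y = 195.0 kN, M_O = 630.0 kN·m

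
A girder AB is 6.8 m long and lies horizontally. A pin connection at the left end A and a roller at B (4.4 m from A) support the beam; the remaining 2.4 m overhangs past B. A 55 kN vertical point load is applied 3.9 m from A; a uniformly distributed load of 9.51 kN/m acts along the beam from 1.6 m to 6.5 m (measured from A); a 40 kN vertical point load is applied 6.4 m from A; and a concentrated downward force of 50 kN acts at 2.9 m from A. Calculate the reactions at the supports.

A_x = 0, A_y = 8.820 kN, B_y = 182.8 kN

Resultant of the distributed load: 9.51 × 4.9 = 46.599 kN at 4.05 m from A.
ΣM about A: B_y·4.4 − 55·3.9 − (9.51·4.9)·4.05 − 40·6.4 − 50·2.9 = 0 → B_y = 804.22595/4.4 = 182.779 ≈ 182.8 kN.
ΣF_y = 0: A_y + 182.779 − 55 − 9.51·4.9 − 40 − 50 = 0 → A_y = 8.820 kN.
ΣF_x = 0: no horizontal applied forces, so A_x = 0.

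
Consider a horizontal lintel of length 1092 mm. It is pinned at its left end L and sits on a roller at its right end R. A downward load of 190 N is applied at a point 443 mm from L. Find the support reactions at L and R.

Moments about L: R_y·1092 − 190·443 = 0 → R_y = 84170/1092 = 77.0788 ≈ 77.08 N.
ΣF_y = 0: L_y + 77.0788 − 190 = 0 → L_y = 112.9 N.
ΣF_x = 0: no horizontal applied forces, so L_x = 0.

L_x = 0, L_y = 112.9 N, R_y = 77.08 N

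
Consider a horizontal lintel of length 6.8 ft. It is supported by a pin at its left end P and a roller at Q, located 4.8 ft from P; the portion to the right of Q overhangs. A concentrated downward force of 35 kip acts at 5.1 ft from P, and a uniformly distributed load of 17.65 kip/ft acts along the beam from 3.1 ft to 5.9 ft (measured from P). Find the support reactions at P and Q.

Resultant of the distributed load: 17.65 × 2.8 = 49.42 kip at 4.5 ft from P.
Taking moments about P: Q_y·4.8 − 35·5.1 − (17.65·2.8)·4.5 = 0 → Q_y = 400.89/4.8 = 83.5187 ≈ 83.52 kip.
ΣF_y = 0: P_y + 83.5187 − 35 − 17.65·2.8 = 0 → P_y = 0.9013 kip.
ΣF_x = 0: no horizontal applied forces, so P_x = 0.

P_x = 0, P_y = 0.9013 kip, Q_y = 83.52 kip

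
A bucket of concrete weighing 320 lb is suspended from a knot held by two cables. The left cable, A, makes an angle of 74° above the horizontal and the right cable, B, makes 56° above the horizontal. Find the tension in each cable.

ΣF_x = 0: −T_A·cos74° + T_B·cos56° = 0 → T_B = 0.49292·T_A.
ΣF_y = 0: T_A·sin74° + T_B·sin56° = 320.
Substitute: T_A·(0.961262 + 0.49292·0.829038) = 320 → T_A = 233.592 ≈ 233.6 lb.
Then T_B = 0.49292 × 233.592 = 115.1 lb.

T_A = 233.6 lb, T_B = 115.1 lb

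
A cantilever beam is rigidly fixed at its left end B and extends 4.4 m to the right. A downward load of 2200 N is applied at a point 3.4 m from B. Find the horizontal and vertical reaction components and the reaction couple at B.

B_x = 0, B_y = 2200 N, M_B = 7480 N·m

ΣF_x = 0: B_x = 0.
ΣF_y = 0: B_y − 2200 = 0 → B_y = 2200 N.
ΣM about B: M_B − 2200·3.4 = 0 → M_B = 7480 N·m.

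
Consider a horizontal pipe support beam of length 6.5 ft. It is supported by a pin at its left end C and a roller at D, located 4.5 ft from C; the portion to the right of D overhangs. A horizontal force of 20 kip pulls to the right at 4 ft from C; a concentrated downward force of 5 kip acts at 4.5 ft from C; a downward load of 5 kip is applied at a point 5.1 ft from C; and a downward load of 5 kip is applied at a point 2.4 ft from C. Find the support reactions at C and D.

Taking moments about C: D_y·4.5 − 5·4.5 − 5·5.1 − 5·2.4 = 0 → D_y = 60/4.5 = 13.3333 ≈ 13.33 kip.
ΣF_y = 0: C_y + 13.3333 − 5 − 5 − 5 = 0 → C_y = 1.667 kip.
ΣF_x = 0: C_x + 20 = 0 → C_x = -20.00 kip.

C_x = -20.00 kip, C_y = 1.667 kip, D_y = 13.33 kip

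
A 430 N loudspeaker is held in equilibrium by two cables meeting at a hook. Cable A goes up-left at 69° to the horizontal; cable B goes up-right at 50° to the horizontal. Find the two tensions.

ΣF_x = 0: −T_A·cos69° + T_B·cos50° = 0 → T_B = 0.557522·T_A.
ΣF_y = 0: T_A·sin69° + T_B·sin50° = 430.
Substitute: T_A·(0.93358 + 0.557522·0.766044) = 430 → T_A = 316.022 ≈ 316.0 N.
Then T_B = 0.557522 × 316.022 = 176.2 N.

T_A = 316.0 N, T_B = 176.2 N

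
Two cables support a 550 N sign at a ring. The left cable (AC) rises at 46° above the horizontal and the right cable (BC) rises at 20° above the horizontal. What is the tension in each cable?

T_AC = 565.7 N, T_BC = 418.2 N

ΣF_x = 0: −T_AC·cos46° + T_BC·cos20° = 0 → T_BC = 0.73924·T_AC.
ΣF_y = 0: T_AC·sin46° + T_BC·sin20° = 550.
Substitute: T_AC·(0.71934 + 0.73924·0.34202) = 550 → T_AC = 565.742 ≈ 565.7 N.
Then T_BC = 0.73924 × 565.742 = 418.2 N.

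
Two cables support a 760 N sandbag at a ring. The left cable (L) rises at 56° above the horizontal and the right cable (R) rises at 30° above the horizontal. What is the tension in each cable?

ΣF_x = 0: −T_L·cos56° + T_R·cos30° = 0 → T_R = 0.6457·T_L.
ΣF_y = 0: T_L·sin56° + T_R·sin30° = 760.
Substitute: T_L·(0.829038 + 0.6457·0.5) = 760 → T_L = 659.786 ≈ 659.8 N.
Then T_R = 0.6457 × 659.786 = 426.0 N.

T_L = 659.8 N, T_R = 426.0 N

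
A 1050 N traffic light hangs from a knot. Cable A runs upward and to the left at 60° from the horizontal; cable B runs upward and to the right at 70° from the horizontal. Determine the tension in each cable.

ΣF_x = 0: −T_A·cos60° + T_B·cos70° = 0 → T_B = 1.4619·T_A.
ΣF_y = 0: T_A·sin60° + T_B·sin70° = 1050.
Substitute: T_A·(0.866025 + 1.4619·0.939693) = 1050 → T_A = 468.8 N.
Then T_B = 1.4619 × 468.8 = 685.3 N.

T_A = 468.8 N, T_B = 685.3 N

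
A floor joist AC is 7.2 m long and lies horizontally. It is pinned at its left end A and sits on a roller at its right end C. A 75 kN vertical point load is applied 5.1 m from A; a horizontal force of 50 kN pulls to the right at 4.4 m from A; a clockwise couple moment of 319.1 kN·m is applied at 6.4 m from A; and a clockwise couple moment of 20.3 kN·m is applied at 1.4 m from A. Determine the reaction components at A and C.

A_x = -50.00 kN, A_y = -25.26 kN, C_y = 100.3 kN

ΣM about A: C_y·7.2 − 75·5.1 − 319.1 − 20.3 = 0 → C_y = 721.9/7.2 = 100.264 ≈ 100.3 kN.
ΣF_y = 0: A_y + 100.264 − 75 = 0 → A_y = -25.26 kN.
ΣF_x = 0: A_x + 50 = 0 → A_x = -50.00 kN.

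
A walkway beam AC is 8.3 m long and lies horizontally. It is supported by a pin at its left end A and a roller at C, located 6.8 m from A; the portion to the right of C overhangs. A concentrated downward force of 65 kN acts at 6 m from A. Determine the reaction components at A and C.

Moments about A: C_y·6.8 − 65·6 = 0 → C_y = 390/6.8 = 57.3529 ≈ 57.35 kN.
ΣF_y = 0: A_y + 57.3529 − 65 = 0 → A_y = 7.647 kN.
ΣF_x = 0: no horizontal applied forces, so A_x = 0.

A_x = 0, A_y = 7.647 kN, C_y = 57.35 kN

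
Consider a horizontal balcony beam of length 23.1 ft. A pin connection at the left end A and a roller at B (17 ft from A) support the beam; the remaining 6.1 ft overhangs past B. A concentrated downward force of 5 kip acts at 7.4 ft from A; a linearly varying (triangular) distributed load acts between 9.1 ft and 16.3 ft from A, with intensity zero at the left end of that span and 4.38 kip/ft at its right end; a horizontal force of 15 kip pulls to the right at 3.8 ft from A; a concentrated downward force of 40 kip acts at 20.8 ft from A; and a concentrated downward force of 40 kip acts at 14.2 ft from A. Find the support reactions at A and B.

Resultant of the triangular load: ½ × 4.38 × 7.2 = 15.768 kip, acting at 13.9 ft from A (one-third of the span from the peak).
ΣM about A: B_y·17 − 5·7.4 − (½·4.38·7.2)·13.9 − 40·20.8 − 40·14.2 = 0 → B_y = 1656.1752/17 = 97.4221 ≈ 97.42 kip.
ΣF_y = 0: A_y + 97.4221 − 5 − ½·4.38·7.2 − 40 − 40 = 0 → A_y = 3.346 kip.
ΣF_x = 0: A_x + 15 = 0 → A_x = -15.00 kip.

A_x = -15.00 kip, A_y = 3.346 kip, B_y = 97.42 kip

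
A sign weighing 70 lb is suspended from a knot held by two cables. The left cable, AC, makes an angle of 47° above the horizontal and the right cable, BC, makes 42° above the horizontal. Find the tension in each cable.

ΣF_x = 0: −T_AC·cos47° + T_BC·cos42° = 0 → T_BC = 0.917719·T_AC.
ΣF_y = 0: T_AC·sin47° + T_BC·sin42° = 70.
Substitute: T_AC·(0.731354 + 0.917719·0.669131) = 70 → T_AC = 52.028 ≈ 52.03 lb.
Then T_BC = 0.917719 × 52.028 = 47.75 lb.

T_AC = 52.03 lb, T_BC = 47.75 lb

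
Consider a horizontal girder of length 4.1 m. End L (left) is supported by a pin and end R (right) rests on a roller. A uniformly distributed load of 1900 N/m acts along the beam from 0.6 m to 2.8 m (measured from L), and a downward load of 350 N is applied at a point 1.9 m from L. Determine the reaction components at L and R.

Resultant of the distributed load: 1900 × 2.2 = 4180 N at 1.7 m from L.
ΣM about L: R_y·4.1 − (1900·2.2)·1.7 − 350·1.9 = 0 → R_y = 7771/4.1 = 1895.37 ≈ 1895 N.
ΣF_y = 0: L_y + 1895.37 − 1900·2.2 − 350 = 0 → L_y = 2635 N.
ΣF_x = 0: no horizontal applied forces, so L_x = 0.

L_x = 0, L_y = 2635 N, R_y = 1895 N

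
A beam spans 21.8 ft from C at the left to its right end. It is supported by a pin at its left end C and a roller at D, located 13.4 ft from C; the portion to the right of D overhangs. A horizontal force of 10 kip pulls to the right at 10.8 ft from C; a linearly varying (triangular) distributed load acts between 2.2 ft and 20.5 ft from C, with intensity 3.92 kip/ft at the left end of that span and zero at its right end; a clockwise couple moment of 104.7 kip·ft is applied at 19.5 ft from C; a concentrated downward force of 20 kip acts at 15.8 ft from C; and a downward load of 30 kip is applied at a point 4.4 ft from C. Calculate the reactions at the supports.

C_x = -10.00 kip, C_y = 22.40 kip, D_y = 63.46 kip

Resultant of the triangular load: ½ × 3.92 × 18.3 = 35.868 kip, acting at 8.3 ft from C (one-third of the span from the peak).
Moments about C: D_y·13.4 − (½·3.92·18.3)·8.3 − 104.7 − 20·15.8 − 30·4.4 = 0 → D_y = 850.4044/13.4 = 63.463 ≈ 63.46 kip.
ΣF_y = 0: C_y + 63.463 − ½·3.92·18.3 − 20 − 30 = 0 → C_y = 22.40 kip.
ΣF_x = 0: C_x + 10 = 0 → C_x = -10.00 kip.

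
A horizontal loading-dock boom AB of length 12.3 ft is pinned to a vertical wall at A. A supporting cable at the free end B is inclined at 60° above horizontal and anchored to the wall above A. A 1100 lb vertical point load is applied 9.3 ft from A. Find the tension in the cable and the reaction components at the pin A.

T = 960.4 lb, A_x = 480.2 lb, A_y = 268.3 lb

ΣM about A: T·sin60°·12.3 − 1100·9.3 = 0 → T = 10230/(12.3·0.866025) = 960.373 ≈ 960.4 lb.
ΣF_x = 0: A_x − T·cos60° = 0 → A_x = 960.373 × 0.5 = 480.2 lb.
ΣF_y = 0: A_y + T·sin60° − 1100 = 0 → A_y = 1100 − 960.373 × 0.866025 = 268.3 lb.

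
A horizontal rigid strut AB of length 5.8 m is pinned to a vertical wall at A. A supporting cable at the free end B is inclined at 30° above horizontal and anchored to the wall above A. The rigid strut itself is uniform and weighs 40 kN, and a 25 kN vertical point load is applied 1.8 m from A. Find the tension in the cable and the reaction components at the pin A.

ΣM about A: T·sin30°·5.8 − 40·2.9 − 25·1.8 = 0 → T = 161/(5.8·0.5) = 55.5172 ≈ 55.52 kN.
ΣF_x = 0: A_x − T·cos30° = 0 → A_x = 55.5172 × 0.866025 = 48.08 kN.
ΣF_y = 0: A_y + T·sin30° − 40 − 25 = 0 → A_y = 65 − 55.5172 × 0.5 = 37.24 kN.

T = 55.52 kN, A_x = 48.08 kN, A_y = 37.24 kN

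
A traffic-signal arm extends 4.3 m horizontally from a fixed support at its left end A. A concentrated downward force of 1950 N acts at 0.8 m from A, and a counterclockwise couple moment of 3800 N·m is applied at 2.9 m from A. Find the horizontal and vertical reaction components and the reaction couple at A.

A_x = 0, A_y = 1950 N, M_A = -2240 N·m

ΣF_x = 0: A_x = 0.
ΣF_y = 0: A_y − 1950 = 0 → A_y = 1950 N.
ΣM about A: M_A − 1950·0.8 + 3800 = 0 → M_A = -2240 N·m.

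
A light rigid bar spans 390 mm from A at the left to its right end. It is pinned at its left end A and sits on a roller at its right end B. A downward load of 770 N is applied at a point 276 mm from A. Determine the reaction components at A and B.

Moments about A: B_y·390 − 770·276 = 0 → B_y = 212520/390 = 544.923 ≈ 544.9 N.
ΣF_y = 0: A_y + 544.923 − 770 = 0 → A_y = 225.1 N.
ΣF_x = 0: no horizontal applied forces, so A_x = 0.

A_x = 0, A_y = 225.1 N, B_y = 544.9 N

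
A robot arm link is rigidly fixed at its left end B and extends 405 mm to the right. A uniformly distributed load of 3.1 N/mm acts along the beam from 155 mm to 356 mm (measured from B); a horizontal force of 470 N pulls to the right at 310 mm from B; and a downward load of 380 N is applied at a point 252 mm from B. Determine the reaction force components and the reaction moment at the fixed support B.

Resultant of the distributed load: 3.1 × 201 = 623.1 N at 255.5 mm from B.
ΣF_x = 0: B_x + 470 = 0 → B_x = -470.0 N.
ΣF_y = 0: B_y − 3.1·201 − 380 = 0 → B_y = 1003 N.
ΣM about B: M_B − (3.1·201)·255.5 − 380·252 = 0 → M_B = 255000 N·mm.

B_x = -470.0 N, B_y = 1003 N, M_B = 255000 N·mm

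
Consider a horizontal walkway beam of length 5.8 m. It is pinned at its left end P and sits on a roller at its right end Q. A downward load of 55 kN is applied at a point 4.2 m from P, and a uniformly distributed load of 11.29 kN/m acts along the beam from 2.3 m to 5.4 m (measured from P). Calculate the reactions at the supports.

Resultant of the distributed load: 11.29 × 3.1 = 34.999 kN at 3.85 m from P.
ΣM about P: Q_y·5.8 − 55·4.2 − (11.29·3.1)·3.85 = 0 → Q_y = 365.74615/5.8 = 63.0597 ≈ 63.06 kN.
ΣF_y = 0: P_y + 63.0597 − 55 − 11.29·3.1 = 0 → P_y = 26.94 kN.
ΣF_x = 0: no horizontal applied forces, so P_x = 0.

P_x = 0, P_y = 26.94 kN, Q_y = 63.06 kN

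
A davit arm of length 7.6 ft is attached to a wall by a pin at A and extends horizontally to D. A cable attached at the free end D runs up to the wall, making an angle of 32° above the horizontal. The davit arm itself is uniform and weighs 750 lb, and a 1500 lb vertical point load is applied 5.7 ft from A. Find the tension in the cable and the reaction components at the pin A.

T = 2831 lb, A_x = 2401 lb, A_y = 750.0 lb

ΣM about A: T·sin32°·7.6 − 750·3.8 − 1500·5.7 = 0 → T = 11400/(7.6·0.529919) = 2830.62 ≈ 2831 lb.
ΣF_x = 0: A_x − T·cos32° = 0 → A_x = 2830.62 × 0.848048 = 2401 lb.
ΣF_y = 0: A_y + T·sin32° − 750 − 1500 = 0 → A_y = 2250 − 2830.62 × 0.529919 = 750.0 lb.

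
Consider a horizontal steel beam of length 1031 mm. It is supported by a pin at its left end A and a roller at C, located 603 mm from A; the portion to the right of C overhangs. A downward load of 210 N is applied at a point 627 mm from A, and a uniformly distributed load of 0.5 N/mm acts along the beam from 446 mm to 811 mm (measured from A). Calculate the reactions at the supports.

A_x = 0, A_y = -16.08 N, C_y = 408.6 N

Resultant of the distributed load: 0.5 × 365 = 182.5 N at 628.5 mm from A.
ΣM about A: C_y·603 − 210·627 − (0.5·365)·628.5 = 0 → C_y = 246371.25/603 = 408.576 ≈ 408.6 N.
ΣF_y = 0: A_y + 408.576 − 210 − 0.5·365 = 0 → A_y = -16.08 N.
ΣF_x = 0: no horizontal applied forces, so A_x = 0.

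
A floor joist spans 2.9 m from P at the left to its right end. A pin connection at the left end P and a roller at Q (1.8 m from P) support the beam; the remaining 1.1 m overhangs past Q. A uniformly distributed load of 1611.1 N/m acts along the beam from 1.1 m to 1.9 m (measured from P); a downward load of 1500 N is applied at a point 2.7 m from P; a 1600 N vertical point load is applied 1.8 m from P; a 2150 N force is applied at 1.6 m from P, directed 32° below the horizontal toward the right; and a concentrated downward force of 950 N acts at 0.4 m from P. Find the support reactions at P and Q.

Resultant of the distributed load: 1611.1 × 0.8 = 1288.88 N at 1.5 m from P.
Moments about P: Q_y·1.8 − (1611.1·0.8)·1.5 − 1500·2.7 − 1600·1.8 − 2150·sin32°·1.6 − 950·0.4 = 0 → Q_y = 11066.2/1.8 = 6147.89 ≈ 6148 N.
ΣF_y = 0: P_y + 6147.89 − 1611.1·0.8 − 1500 − 1600 − 2150·sin32° − 950 = 0 → P_y = 330.3 N.
ΣF_x = 0: P_x + 2150·cos32° = 0 → P_x = -1823 N.

P_x = -1823 N, P_y = 330.3 N, Q_y = 6148 N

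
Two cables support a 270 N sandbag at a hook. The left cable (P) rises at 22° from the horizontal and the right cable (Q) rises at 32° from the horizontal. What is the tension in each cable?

ΣF_x = 0: −T_P·cos22° + T_Q·cos32° = 0 → T_Q = 1.09332·T_P.
ΣF_y = 0: T_P·sin22° + T_Q·sin32° = 270.
Substitute: T_P·(0.374607 + 1.09332·0.529919) = 270 → T_P = 283.025 ≈ 283.0 N.
Then T_Q = 1.09332 × 283.025 = 309.4 N.

T_P = 283.0 N, T_Q = 309.4 N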